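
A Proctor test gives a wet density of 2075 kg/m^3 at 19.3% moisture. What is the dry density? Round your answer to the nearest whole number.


Step 1: Dry density = wet density / (1 + w/100)
Step 2: Dry density = 2075 / (1 + 19.3/100)
Step 3: Dry density = 2075 / 1.193
Step 4: Dry density = 1739 kg/m^3

1739


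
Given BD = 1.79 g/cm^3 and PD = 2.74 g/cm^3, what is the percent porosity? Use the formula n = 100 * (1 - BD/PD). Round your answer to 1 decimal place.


Step 1: Formula: n = 100 * (1 - BD / PD)
Step 2: n = 100 * (1 - 1.79 / 2.74)
Step 3: n = 100 * (1 - 0.65328)
Step 4: n = 34.7%

34.7


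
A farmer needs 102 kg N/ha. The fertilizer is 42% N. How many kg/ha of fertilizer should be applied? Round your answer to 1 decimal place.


Step 1: Fertilizer rate = target N / (N content / 100)
Step 2: Rate = 102 / (42 / 100)
Step 3: Rate = 102 / 0.42
Step 4: Rate = 242.9 kg/ha

242.9


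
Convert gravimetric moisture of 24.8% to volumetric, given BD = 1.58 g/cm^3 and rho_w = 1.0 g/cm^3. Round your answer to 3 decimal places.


Step 1: theta = (w / 100) * BD / rho_w
Step 2: theta = (24.8 / 100) * 1.58 / 1.0
Step 3: theta = 0.248 * 1.58
Step 4: theta = 0.392

0.392


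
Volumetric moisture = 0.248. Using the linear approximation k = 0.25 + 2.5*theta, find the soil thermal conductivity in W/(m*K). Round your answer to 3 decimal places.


Step 1: k = 0.25 + 2.5 * theta
Step 2: k = 0.25 + 2.5 * 0.248
Step 3: k = 0.25 + 0.62
Step 4: k = 0.87 W/(m*K)

0.87


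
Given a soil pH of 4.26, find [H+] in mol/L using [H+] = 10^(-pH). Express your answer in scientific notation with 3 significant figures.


Step 1: [H+] = 10^(-pH)
Step 2: [H+] = 10^(-4.26)
Step 3: [H+] = 5.50e-05 mol/L

5.50e-05


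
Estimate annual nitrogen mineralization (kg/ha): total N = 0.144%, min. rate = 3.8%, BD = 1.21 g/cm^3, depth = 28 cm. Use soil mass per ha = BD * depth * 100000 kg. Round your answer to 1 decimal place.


Step 1: Soil mass per ha = BD * depth * 100000 = 1.21 * 28 * 100000 = 3388000 kg
Step 2: Total N pool = soil mass * N%/100 = 3388000 * 0.144/100 = 4878.72 kg/ha
Step 3: N mineralized = N pool * rate%/100 = 4878.72 * 3.8/100 = 185.4 kg/ha/yr

185.4


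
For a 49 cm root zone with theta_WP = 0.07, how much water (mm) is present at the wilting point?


Step 1: Water (mm) = theta_WP * depth * 10
Step 2: Water = 0.07 * 49 * 10
Step 3: Water = 34.3 mm

34.3


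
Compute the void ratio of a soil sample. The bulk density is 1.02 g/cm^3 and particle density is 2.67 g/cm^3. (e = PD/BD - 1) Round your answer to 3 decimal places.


Step 1: e = PD / BD - 1
Step 2: e = 2.67 / 1.02 - 1
Step 3: e = 2.61765 - 1
Step 4: e = 1.618

1.618


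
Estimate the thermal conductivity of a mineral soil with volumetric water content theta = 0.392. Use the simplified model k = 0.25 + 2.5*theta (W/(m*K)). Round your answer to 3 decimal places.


Step 1: k = 0.25 + 2.5 * theta
Step 2: k = 0.25 + 2.5 * 0.392
Step 3: k = 0.25 + 0.98
Step 4: k = 1.23 W/(m*K)

1.23


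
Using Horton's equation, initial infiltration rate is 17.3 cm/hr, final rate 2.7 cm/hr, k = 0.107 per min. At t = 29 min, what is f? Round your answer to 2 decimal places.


Step 1: f = fc + (f0 - fc) * exp(-k * t)
Step 2: exp(-0.107 * 29) = 0.044914
Step 3: f = 2.7 + (17.3 - 2.7) * 0.044914
Step 4: f = 2.7 + 14.6 * 0.044914
Step 5: f = 3.36 cm/hr

3.36


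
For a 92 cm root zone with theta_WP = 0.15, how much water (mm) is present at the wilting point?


Step 1: Water (mm) = theta_WP * depth * 10
Step 2: Water = 0.15 * 92 * 10
Step 3: Water = 138.0 mm

138.0


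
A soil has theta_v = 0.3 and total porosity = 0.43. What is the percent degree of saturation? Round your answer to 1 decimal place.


Step 1: S = 100 * theta_v / n
Step 2: S = 100 * 0.3 / 0.43
Step 3: S = 69.8%

69.8


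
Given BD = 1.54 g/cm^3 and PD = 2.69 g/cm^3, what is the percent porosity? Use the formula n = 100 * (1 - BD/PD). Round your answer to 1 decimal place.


Step 1: Formula: n = 100 * (1 - BD / PD)
Step 2: n = 100 * (1 - 1.54 / 2.69)
Step 3: n = 100 * (1 - 0.57249)
Step 4: n = 42.8%

42.8


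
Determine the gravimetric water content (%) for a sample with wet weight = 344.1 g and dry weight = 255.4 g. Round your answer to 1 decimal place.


Step 1: Water mass = wet - dry = 344.1 - 255.4 = 88.7 g
Step 2: w = 100 * water mass / dry mass
Step 3: w = 100 * 88.7 / 255.4 = 34.7%

34.7


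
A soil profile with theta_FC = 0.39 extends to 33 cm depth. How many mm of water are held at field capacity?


Step 1: Water (mm) = theta_FC * depth (cm) * 10
Step 2: Water = 0.39 * 33 * 10
Step 3: Water = 128.7 mm

128.7


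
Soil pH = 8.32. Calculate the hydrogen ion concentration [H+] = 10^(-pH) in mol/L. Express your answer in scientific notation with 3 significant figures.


Step 1: [H+] = 10^(-pH)
Step 2: [H+] = 10^(-8.32)
Step 3: [H+] = 4.79e-09 mol/L

4.79e-09


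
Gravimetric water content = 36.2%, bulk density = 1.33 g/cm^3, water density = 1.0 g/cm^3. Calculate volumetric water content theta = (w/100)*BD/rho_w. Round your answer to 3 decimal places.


Step 1: theta = (w / 100) * BD / rho_w
Step 2: theta = (36.2 / 100) * 1.33 / 1.0
Step 3: theta = 0.362 * 1.33
Step 4: theta = 0.481

0.481


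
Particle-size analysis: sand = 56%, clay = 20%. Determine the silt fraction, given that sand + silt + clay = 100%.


Step 1: sand + silt + clay = 100%
Step 2: silt = 100 - sand - clay
Step 3: silt = 100 - 56 - 20
Step 4: silt = 24%

24


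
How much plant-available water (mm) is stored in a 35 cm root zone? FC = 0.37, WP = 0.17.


Step 1: Available water = (FC - WP) * depth * 10
Step 2: AW = (0.37 - 0.17) * 35 * 10
Step 3: AW = 0.2 * 35 * 10
Step 4: AW = 70.0 mm

70.0


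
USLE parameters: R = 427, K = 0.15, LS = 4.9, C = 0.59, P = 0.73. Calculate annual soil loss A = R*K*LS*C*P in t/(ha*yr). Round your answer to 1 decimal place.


Step 1: A = R * K * LS * C * P
Step 2: R * K = 427 * 0.15 = 64.05
Step 3: (R*K) * LS = 64.05 * 4.9 = 313.845
Step 4: * C * P = 313.845 * 0.59 * 0.73 = 135.2
Step 5: A = 135.2 t/(ha*yr)

135.2


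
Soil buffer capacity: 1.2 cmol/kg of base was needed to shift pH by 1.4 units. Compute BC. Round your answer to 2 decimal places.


Step 1: BC = change in base / change in pH
Step 2: BC = 1.2 / 1.4
Step 3: BC = 0.86 cmol/(kg*pH unit)

0.86


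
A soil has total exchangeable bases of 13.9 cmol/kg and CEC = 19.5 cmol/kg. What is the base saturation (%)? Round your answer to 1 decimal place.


Step 1: BS = 100 * (sum of bases) / CEC
Step 2: BS = 100 * 13.9 / 19.5
Step 3: BS = 71.3%

71.3


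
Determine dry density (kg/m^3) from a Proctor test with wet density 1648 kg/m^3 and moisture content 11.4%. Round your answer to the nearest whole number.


Step 1: Dry density = wet density / (1 + w/100)
Step 2: Dry density = 1648 / (1 + 11.4/100)
Step 3: Dry density = 1648 / 1.114
Step 4: Dry density = 1479 kg/m^3

1479


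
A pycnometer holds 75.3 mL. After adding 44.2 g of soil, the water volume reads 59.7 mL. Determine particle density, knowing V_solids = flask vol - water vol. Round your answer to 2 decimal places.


Step 1: Volume of solids = flask volume - water volume with soil
Step 2: V_solids = 75.3 - 59.7 = 15.6 mL
Step 3: Particle density = mass / V_solids = 44.2 / 15.6 = 2.83 g/cm^3

2.83


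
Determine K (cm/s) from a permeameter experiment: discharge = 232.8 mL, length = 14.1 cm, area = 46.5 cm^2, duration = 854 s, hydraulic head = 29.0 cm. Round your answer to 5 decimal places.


Step 1: K = Q * L / (A * t * h)
Step 2: Numerator = 232.8 * 14.1 = 3282.48
Step 3: Denominator = 46.5 * 854 * 29.0 = 1151619.0
Step 4: K = 3282.48 / 1151619.0 = 0.00285 cm/s

0.00285


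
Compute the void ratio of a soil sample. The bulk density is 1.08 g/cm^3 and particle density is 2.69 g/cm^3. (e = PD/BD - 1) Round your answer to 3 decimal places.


Step 1: e = PD / BD - 1
Step 2: e = 2.69 / 1.08 - 1
Step 3: e = 2.49074 - 1
Step 4: e = 1.491

1.491


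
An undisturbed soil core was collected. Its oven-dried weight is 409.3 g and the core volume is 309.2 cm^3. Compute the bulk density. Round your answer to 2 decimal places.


Step 1: Identify the formula: BD = dry mass / volume
Step 2: Substitute values: BD = 409.3 / 309.2
Step 3: BD = 1.32 g/cm^3

1.32


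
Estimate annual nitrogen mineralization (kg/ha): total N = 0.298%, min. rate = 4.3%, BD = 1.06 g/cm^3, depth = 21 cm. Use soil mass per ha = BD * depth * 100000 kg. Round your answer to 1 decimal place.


Step 1: Soil mass per ha = BD * depth * 100000 = 1.06 * 21 * 100000 = 2226000 kg
Step 2: Total N pool = soil mass * N%/100 = 2226000 * 0.298/100 = 6633.48 kg/ha
Step 3: N mineralized = N pool * rate%/100 = 6633.48 * 4.3/100 = 285.2 kg/ha/yr

285.2


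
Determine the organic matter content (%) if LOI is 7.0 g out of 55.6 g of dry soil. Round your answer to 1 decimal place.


Step 1: OM% = 100 * LOI / sample mass
Step 2: OM = 100 * 7.0 / 55.6
Step 3: OM = 12.6%

12.6


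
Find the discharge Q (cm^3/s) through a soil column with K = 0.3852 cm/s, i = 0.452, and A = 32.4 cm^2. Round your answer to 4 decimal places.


Step 1: Apply Darcy's law: Q = K * i * A
Step 2: Q = 0.3852 * 0.452 * 32.4
Step 3: Q = 5.6412 cm^3/s

5.6412


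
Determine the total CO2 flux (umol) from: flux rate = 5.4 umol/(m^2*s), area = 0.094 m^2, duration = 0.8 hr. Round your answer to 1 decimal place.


Step 1: Convert time to seconds: 0.8 hr * 3600 = 2880.0 s
Step 2: Total = flux * area * time_s
Step 3: Total = 5.4 * 0.094 * 2880.0
Step 4: Total = 1461.9 umol

1461.9


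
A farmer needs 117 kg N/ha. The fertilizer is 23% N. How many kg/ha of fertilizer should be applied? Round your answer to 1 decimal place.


Step 1: Fertilizer rate = target N / (N content / 100)
Step 2: Rate = 117 / (23 / 100)
Step 3: Rate = 117 / 0.23
Step 4: Rate = 508.7 kg/ha

508.7


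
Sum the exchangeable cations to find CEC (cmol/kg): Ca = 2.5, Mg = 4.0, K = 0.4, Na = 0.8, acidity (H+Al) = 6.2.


Step 1: CEC = Ca + Mg + K + Na + (H+Al)
Step 2: CEC = 2.5 + 4.0 + 0.4 + 0.8 + 6.2
Step 3: CEC = 13.9 cmol/kg

13.9


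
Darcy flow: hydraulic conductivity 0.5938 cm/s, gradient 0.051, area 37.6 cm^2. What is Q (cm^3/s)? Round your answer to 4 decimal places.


Step 1: Apply Darcy's law: Q = K * i * A
Step 2: Q = 0.5938 * 0.051 * 37.6
Step 3: Q = 1.1387 cm^3/s

1.1387


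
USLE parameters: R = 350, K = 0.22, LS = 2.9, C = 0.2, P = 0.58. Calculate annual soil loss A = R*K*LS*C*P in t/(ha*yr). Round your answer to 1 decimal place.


Step 1: A = R * K * LS * C * P
Step 2: R * K = 350 * 0.22 = 77.0
Step 3: (R*K) * LS = 77.0 * 2.9 = 223.3
Step 4: * C * P = 223.3 * 0.2 * 0.58 = 25.9
Step 5: A = 25.9 t/(ha*yr)

25.9


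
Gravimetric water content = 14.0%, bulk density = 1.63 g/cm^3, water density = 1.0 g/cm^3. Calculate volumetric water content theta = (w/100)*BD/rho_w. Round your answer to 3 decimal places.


Step 1: theta = (w / 100) * BD / rho_w
Step 2: theta = (14.0 / 100) * 1.63 / 1.0
Step 3: theta = 0.14 * 1.63
Step 4: theta = 0.228

0.228


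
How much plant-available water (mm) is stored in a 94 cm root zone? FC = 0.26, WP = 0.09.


Step 1: Available water = (FC - WP) * depth * 10
Step 2: AW = (0.26 - 0.09) * 94 * 10
Step 3: AW = 0.17 * 94 * 10
Step 4: AW = 159.8 mm

159.8


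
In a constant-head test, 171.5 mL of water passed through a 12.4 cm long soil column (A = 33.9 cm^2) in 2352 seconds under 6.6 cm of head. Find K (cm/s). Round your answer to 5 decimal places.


Step 1: K = Q * L / (A * t * h)
Step 2: Numerator = 171.5 * 12.4 = 2126.6
Step 3: Denominator = 33.9 * 2352 * 6.6 = 526236.48
Step 4: K = 2126.6 / 526236.48 = 0.00404 cm/s

0.00404


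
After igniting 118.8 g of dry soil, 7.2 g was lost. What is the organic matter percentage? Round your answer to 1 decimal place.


Step 1: OM% = 100 * LOI / sample mass
Step 2: OM = 100 * 7.2 / 118.8
Step 3: OM = 6.1%

6.1


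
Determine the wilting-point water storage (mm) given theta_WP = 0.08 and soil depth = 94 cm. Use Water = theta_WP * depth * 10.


Step 1: Water (mm) = theta_WP * depth * 10
Step 2: Water = 0.08 * 94 * 10
Step 3: Water = 75.2 mm

75.2


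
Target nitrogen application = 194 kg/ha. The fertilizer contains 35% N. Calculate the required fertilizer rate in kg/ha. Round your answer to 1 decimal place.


Step 1: Fertilizer rate = target N / (N content / 100)
Step 2: Rate = 194 / (35 / 100)
Step 3: Rate = 194 / 0.35
Step 4: Rate = 554.3 kg/ha

554.3


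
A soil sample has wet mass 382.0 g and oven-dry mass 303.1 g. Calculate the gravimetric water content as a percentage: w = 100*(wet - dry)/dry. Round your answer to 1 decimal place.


Step 1: Water mass = wet - dry = 382.0 - 303.1 = 78.9 g
Step 2: w = 100 * water mass / dry mass
Step 3: w = 100 * 78.9 / 303.1 = 26.0%

26.0


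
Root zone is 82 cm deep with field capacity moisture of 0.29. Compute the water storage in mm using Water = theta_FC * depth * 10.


Step 1: Water (mm) = theta_FC * depth (cm) * 10
Step 2: Water = 0.29 * 82 * 10
Step 3: Water = 237.8 mm

237.8


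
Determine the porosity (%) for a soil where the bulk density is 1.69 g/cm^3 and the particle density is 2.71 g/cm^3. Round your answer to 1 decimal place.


Step 1: Formula: n = 100 * (1 - BD / PD)
Step 2: n = 100 * (1 - 1.69 / 2.71)
Step 3: n = 100 * (1 - 0.62362)
Step 4: n = 37.6%

37.6


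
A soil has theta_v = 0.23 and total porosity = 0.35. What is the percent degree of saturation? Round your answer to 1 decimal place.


Step 1: S = 100 * theta_v / n
Step 2: S = 100 * 0.23 / 0.35
Step 3: S = 65.7%

65.7


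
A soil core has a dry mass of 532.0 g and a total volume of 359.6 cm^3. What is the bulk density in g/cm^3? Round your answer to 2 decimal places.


Step 1: Identify the formula: BD = dry mass / volume
Step 2: Substitute values: BD = 532.0 / 359.6
Step 3: BD = 1.48 g/cm^3

1.48


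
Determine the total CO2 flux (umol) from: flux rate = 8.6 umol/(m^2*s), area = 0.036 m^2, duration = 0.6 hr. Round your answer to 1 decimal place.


Step 1: Convert time to seconds: 0.6 hr * 3600 = 2160.0 s
Step 2: Total = flux * area * time_s
Step 3: Total = 8.6 * 0.036 * 2160.0
Step 4: Total = 668.7 umol

668.7


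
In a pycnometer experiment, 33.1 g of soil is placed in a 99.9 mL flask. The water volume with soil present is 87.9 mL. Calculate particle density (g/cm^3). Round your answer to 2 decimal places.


Step 1: Volume of solids = flask volume - water volume with soil
Step 2: V_solids = 99.9 - 87.9 = 12.0 mL
Step 3: Particle density = mass / V_solids = 33.1 / 12.0 = 2.76 g/cm^3

2.76


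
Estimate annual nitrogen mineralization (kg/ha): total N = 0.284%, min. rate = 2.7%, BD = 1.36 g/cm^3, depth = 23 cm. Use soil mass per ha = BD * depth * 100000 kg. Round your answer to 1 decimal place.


Step 1: Soil mass per ha = BD * depth * 100000 = 1.36 * 23 * 100000 = 3128000 kg
Step 2: Total N pool = soil mass * N%/100 = 3128000 * 0.284/100 = 8883.52 kg/ha
Step 3: N mineralized = N pool * rate%/100 = 8883.52 * 2.7/100 = 239.9 kg/ha/yr

239.9


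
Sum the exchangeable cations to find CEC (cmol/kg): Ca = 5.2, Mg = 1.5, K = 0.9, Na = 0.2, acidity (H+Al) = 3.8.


Step 1: CEC = Ca + Mg + K + Na + (H+Al)
Step 2: CEC = 5.2 + 1.5 + 0.9 + 0.2 + 3.8
Step 3: CEC = 11.6 cmol/kg

11.6


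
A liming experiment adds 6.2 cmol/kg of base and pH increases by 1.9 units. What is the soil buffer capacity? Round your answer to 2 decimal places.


Step 1: BC = change in base / change in pH
Step 2: BC = 6.2 / 1.9
Step 3: BC = 3.26 cmol/(kg*pH unit)

3.26


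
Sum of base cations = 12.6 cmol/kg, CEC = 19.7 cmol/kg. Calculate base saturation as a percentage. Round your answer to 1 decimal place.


Step 1: BS = 100 * (sum of bases) / CEC
Step 2: BS = 100 * 12.6 / 19.7
Step 3: BS = 64.0%

64.0


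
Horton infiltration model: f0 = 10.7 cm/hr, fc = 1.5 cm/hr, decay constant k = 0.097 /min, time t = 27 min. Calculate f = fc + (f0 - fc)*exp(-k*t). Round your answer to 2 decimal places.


Step 1: f = fc + (f0 - fc) * exp(-k * t)
Step 2: exp(-0.097 * 27) = 0.072876
Step 3: f = 1.5 + (10.7 - 1.5) * 0.072876
Step 4: f = 1.5 + 9.2 * 0.072876
Step 5: f = 2.17 cm/hr

2.17


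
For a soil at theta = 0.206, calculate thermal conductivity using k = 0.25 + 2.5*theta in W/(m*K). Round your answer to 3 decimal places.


Step 1: k = 0.25 + 2.5 * theta
Step 2: k = 0.25 + 2.5 * 0.206
Step 3: k = 0.25 + 0.515
Step 4: k = 0.765 W/(m*K)

0.765


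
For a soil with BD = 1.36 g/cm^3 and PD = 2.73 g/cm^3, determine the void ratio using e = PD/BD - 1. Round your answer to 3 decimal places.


Step 1: e = PD / BD - 1
Step 2: e = 2.73 / 1.36 - 1
Step 3: e = 2.00735 - 1
Step 4: e = 1.007

1.007


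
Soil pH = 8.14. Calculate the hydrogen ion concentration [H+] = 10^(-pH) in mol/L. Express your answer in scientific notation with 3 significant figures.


Step 1: [H+] = 10^(-pH)
Step 2: [H+] = 10^(-8.14)
Step 3: [H+] = 7.24e-09 mol/L

7.24e-09


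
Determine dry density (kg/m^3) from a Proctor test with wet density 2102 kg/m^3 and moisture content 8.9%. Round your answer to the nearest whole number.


Step 1: Dry density = wet density / (1 + w/100)
Step 2: Dry density = 2102 / (1 + 8.9/100)
Step 3: Dry density = 2102 / 1.089
Step 4: Dry density = 1930 kg/m^3

1930


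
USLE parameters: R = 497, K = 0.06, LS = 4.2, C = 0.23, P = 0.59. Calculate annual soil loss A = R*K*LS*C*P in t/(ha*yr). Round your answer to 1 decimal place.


Step 1: A = R * K * LS * C * P
Step 2: R * K = 497 * 0.06 = 29.82
Step 3: (R*K) * LS = 29.82 * 4.2 = 125.244
Step 4: * C * P = 125.244 * 0.23 * 0.59 = 17.0
Step 5: A = 17.0 t/(ha*yr)

17.0


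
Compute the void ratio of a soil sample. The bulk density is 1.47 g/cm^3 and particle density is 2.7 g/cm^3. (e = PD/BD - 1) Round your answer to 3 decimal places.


Step 1: e = PD / BD - 1
Step 2: e = 2.7 / 1.47 - 1
Step 3: e = 1.83673 - 1
Step 4: e = 0.837

0.837


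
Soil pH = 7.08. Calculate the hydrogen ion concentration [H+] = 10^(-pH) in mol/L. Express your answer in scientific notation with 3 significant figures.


Step 1: [H+] = 10^(-pH)
Step 2: [H+] = 10^(-7.08)
Step 3: [H+] = 8.32e-08 mol/L

8.32e-08


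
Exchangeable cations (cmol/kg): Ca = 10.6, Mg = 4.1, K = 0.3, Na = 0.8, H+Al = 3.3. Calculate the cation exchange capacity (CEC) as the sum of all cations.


Step 1: CEC = Ca + Mg + K + Na + (H+Al)
Step 2: CEC = 10.6 + 4.1 + 0.3 + 0.8 + 3.3
Step 3: CEC = 19.1 cmol/kg

19.1


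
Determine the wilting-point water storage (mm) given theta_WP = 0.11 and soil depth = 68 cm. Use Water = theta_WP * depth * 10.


Step 1: Water (mm) = theta_WP * depth * 10
Step 2: Water = 0.11 * 68 * 10
Step 3: Water = 74.8 mm

74.8


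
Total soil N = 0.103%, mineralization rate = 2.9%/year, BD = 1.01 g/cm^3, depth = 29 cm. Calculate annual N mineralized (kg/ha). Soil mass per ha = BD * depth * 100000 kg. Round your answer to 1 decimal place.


Step 1: Soil mass per ha = BD * depth * 100000 = 1.01 * 29 * 100000 = 2929000 kg
Step 2: Total N pool = soil mass * N%/100 = 2929000 * 0.103/100 = 3016.87 kg/ha
Step 3: N mineralized = N pool * rate%/100 = 3016.87 * 2.9/100 = 87.5 kg/ha/yr

87.5


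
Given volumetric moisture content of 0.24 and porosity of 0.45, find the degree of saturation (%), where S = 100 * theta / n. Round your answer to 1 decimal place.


Step 1: S = 100 * theta_v / n
Step 2: S = 100 * 0.24 / 0.45
Step 3: S = 53.3%

53.3


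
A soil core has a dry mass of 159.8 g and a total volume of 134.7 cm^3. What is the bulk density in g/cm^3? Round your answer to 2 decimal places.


Step 1: Identify the formula: BD = dry mass / volume
Step 2: Substitute values: BD = 159.8 / 134.7
Step 3: BD = 1.19 g/cm^3

1.19


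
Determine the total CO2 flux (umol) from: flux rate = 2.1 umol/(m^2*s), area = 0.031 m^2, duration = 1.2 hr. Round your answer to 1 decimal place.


Step 1: Convert time to seconds: 1.2 hr * 3600 = 4320.0 s
Step 2: Total = flux * area * time_s
Step 3: Total = 2.1 * 0.031 * 4320.0
Step 4: Total = 281.2 umol

281.2


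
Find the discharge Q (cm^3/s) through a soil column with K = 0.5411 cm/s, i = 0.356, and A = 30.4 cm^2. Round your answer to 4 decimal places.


Step 1: Apply Darcy's law: Q = K * i * A
Step 2: Q = 0.5411 * 0.356 * 30.4
Step 3: Q = 5.856 cm^3/s

5.856


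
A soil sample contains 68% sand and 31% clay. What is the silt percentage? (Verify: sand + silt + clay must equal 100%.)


Step 1: sand + silt + clay = 100%
Step 2: silt = 100 - sand - clay
Step 3: silt = 100 - 68 - 31
Step 4: silt = 1%

1


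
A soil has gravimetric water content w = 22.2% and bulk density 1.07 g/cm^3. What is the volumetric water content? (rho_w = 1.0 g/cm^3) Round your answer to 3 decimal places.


Step 1: theta = (w / 100) * BD / rho_w
Step 2: theta = (22.2 / 100) * 1.07 / 1.0
Step 3: theta = 0.222 * 1.07
Step 4: theta = 0.238

0.238


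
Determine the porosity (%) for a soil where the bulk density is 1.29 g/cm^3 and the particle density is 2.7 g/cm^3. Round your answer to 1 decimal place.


Step 1: Formula: n = 100 * (1 - BD / PD)
Step 2: n = 100 * (1 - 1.29 / 2.7)
Step 3: n = 100 * (1 - 0.47778)
Step 4: n = 52.2%

52.2


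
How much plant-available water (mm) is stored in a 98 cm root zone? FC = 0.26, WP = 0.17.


Step 1: Available water = (FC - WP) * depth * 10
Step 2: AW = (0.26 - 0.17) * 98 * 10
Step 3: AW = 0.09 * 98 * 10
Step 4: AW = 88.2 mm

88.2


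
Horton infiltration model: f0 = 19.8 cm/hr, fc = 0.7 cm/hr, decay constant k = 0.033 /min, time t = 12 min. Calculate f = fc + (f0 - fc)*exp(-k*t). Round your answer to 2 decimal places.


Step 1: f = fc + (f0 - fc) * exp(-k * t)
Step 2: exp(-0.033 * 12) = 0.673007
Step 3: f = 0.7 + (19.8 - 0.7) * 0.673007
Step 4: f = 0.7 + 19.1 * 0.673007
Step 5: f = 13.55 cm/hr

13.55


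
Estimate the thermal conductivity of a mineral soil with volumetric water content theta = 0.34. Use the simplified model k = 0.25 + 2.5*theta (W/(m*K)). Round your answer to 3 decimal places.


Step 1: k = 0.25 + 2.5 * theta
Step 2: k = 0.25 + 2.5 * 0.34
Step 3: k = 0.25 + 0.85
Step 4: k = 1.1 W/(m*K)

1.1


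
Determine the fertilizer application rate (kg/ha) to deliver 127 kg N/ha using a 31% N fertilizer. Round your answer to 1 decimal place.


Step 1: Fertilizer rate = target N / (N content / 100)
Step 2: Rate = 127 / (31 / 100)
Step 3: Rate = 127 / 0.31
Step 4: Rate = 409.7 kg/ha

409.7


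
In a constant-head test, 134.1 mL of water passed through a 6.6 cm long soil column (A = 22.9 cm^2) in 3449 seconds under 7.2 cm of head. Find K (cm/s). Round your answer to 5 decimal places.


Step 1: K = Q * L / (A * t * h)
Step 2: Numerator = 134.1 * 6.6 = 885.06
Step 3: Denominator = 22.9 * 3449 * 7.2 = 568671.12
Step 4: K = 885.06 / 568671.12 = 0.00156 cm/s

0.00156


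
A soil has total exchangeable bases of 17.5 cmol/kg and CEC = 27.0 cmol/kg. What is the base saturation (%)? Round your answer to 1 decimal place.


Step 1: BS = 100 * (sum of bases) / CEC
Step 2: BS = 100 * 17.5 / 27.0
Step 3: BS = 64.8%

64.8


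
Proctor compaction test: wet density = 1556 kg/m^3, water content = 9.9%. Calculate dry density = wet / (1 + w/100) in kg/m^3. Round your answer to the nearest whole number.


Step 1: Dry density = wet density / (1 + w/100)
Step 2: Dry density = 1556 / (1 + 9.9/100)
Step 3: Dry density = 1556 / 1.099
Step 4: Dry density = 1416 kg/m^3

1416


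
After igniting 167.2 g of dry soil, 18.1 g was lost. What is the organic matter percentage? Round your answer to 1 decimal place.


Step 1: OM% = 100 * LOI / sample mass
Step 2: OM = 100 * 18.1 / 167.2
Step 3: OM = 10.8%

10.8


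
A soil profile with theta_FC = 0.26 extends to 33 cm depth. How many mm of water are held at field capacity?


Step 1: Water (mm) = theta_FC * depth (cm) * 10
Step 2: Water = 0.26 * 33 * 10
Step 3: Water = 85.8 mm

85.8


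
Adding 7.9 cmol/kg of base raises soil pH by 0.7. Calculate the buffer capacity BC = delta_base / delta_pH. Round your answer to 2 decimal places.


Step 1: BC = change in base / change in pH
Step 2: BC = 7.9 / 0.7
Step 3: BC = 11.29 cmol/(kg*pH unit)

11.29


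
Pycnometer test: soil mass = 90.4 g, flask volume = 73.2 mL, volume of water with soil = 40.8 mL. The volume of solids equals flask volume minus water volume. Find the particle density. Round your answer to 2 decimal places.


Step 1: Volume of solids = flask volume - water volume with soil
Step 2: V_solids = 73.2 - 40.8 = 32.4 mL
Step 3: Particle density = mass / V_solids = 90.4 / 32.4 = 2.79 g/cm^3

2.79


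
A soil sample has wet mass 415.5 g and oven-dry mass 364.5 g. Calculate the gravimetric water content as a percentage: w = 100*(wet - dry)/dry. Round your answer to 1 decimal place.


Step 1: Water mass = wet - dry = 415.5 - 364.5 = 51.0 g
Step 2: w = 100 * water mass / dry mass
Step 3: w = 100 * 51.0 / 364.5 = 14.0%

14.0


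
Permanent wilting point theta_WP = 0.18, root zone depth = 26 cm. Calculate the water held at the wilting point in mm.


Step 1: Water (mm) = theta_WP * depth * 10
Step 2: Water = 0.18 * 26 * 10
Step 3: Water = 46.8 mm

46.8


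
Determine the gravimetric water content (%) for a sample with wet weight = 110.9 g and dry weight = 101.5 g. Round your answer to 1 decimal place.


Step 1: Water mass = wet - dry = 110.9 - 101.5 = 9.4 g
Step 2: w = 100 * water mass / dry mass
Step 3: w = 100 * 9.4 / 101.5 = 9.3%

9.3


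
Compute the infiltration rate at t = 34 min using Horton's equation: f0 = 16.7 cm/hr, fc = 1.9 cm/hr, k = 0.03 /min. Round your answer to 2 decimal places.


Step 1: f = fc + (f0 - fc) * exp(-k * t)
Step 2: exp(-0.03 * 34) = 0.360595
Step 3: f = 1.9 + (16.7 - 1.9) * 0.360595
Step 4: f = 1.9 + 14.8 * 0.360595
Step 5: f = 7.24 cm/hr

7.24


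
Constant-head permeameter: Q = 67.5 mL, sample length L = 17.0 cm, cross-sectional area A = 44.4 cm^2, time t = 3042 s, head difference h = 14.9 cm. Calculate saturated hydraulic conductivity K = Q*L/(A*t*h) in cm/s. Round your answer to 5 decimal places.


Step 1: K = Q * L / (A * t * h)
Step 2: Numerator = 67.5 * 17.0 = 1147.5
Step 3: Denominator = 44.4 * 3042 * 14.9 = 2012465.52
Step 4: K = 1147.5 / 2012465.52 = 0.00057 cm/s

0.00057


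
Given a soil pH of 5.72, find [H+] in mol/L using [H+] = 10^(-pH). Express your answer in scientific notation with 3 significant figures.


Step 1: [H+] = 10^(-pH)
Step 2: [H+] = 10^(-5.72)
Step 3: [H+] = 1.91e-06 mol/L

1.91e-06


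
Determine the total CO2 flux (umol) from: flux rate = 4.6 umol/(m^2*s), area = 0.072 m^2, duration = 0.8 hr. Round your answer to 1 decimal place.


Step 1: Convert time to seconds: 0.8 hr * 3600 = 2880.0 s
Step 2: Total = flux * area * time_s
Step 3: Total = 4.6 * 0.072 * 2880.0
Step 4: Total = 953.9 umol

953.9


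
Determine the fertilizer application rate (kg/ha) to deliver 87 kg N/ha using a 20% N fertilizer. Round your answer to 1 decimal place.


Step 1: Fertilizer rate = target N / (N content / 100)
Step 2: Rate = 87 / (20 / 100)
Step 3: Rate = 87 / 0.2
Step 4: Rate = 435.0 kg/ha

435.0


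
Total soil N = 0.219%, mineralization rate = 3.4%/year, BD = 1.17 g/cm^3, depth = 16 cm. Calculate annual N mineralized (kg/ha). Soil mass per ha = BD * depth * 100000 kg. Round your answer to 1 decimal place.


Step 1: Soil mass per ha = BD * depth * 100000 = 1.17 * 16 * 100000 = 1872000 kg
Step 2: Total N pool = soil mass * N%/100 = 1872000 * 0.219/100 = 4099.68 kg/ha
Step 3: N mineralized = N pool * rate%/100 = 4099.68 * 3.4/100 = 139.4 kg/ha/yr

139.4


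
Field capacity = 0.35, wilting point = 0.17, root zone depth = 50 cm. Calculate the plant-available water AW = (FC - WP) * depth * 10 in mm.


Step 1: Available water = (FC - WP) * depth * 10
Step 2: AW = (0.35 - 0.17) * 50 * 10
Step 3: AW = 0.18 * 50 * 10
Step 4: AW = 90.0 mm

90.0


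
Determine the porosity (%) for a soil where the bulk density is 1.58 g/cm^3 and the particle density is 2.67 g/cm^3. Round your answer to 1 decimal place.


Step 1: Formula: n = 100 * (1 - BD / PD)
Step 2: n = 100 * (1 - 1.58 / 2.67)
Step 3: n = 100 * (1 - 0.59176)
Step 4: n = 40.8%

40.8


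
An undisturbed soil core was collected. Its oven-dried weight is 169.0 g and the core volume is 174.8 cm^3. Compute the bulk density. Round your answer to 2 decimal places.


Step 1: Identify the formula: BD = dry mass / volume
Step 2: Substitute values: BD = 169.0 / 174.8
Step 3: BD = 0.97 g/cm^3

0.97


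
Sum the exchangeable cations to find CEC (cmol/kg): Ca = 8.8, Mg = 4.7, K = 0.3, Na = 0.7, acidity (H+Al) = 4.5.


Step 1: CEC = Ca + Mg + K + Na + (H+Al)
Step 2: CEC = 8.8 + 4.7 + 0.3 + 0.7 + 4.5
Step 3: CEC = 19.0 cmol/kg

19.0


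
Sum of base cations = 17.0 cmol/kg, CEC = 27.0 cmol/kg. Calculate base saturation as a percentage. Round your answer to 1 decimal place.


Step 1: BS = 100 * (sum of bases) / CEC
Step 2: BS = 100 * 17.0 / 27.0
Step 3: BS = 63.0%

63.0


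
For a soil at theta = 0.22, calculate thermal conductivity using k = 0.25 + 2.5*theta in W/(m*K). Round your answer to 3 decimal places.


Step 1: k = 0.25 + 2.5 * theta
Step 2: k = 0.25 + 2.5 * 0.22
Step 3: k = 0.25 + 0.55
Step 4: k = 0.8 W/(m*K)

0.8


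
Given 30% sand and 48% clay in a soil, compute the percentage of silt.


Step 1: sand + silt + clay = 100%
Step 2: silt = 100 - sand - clay
Step 3: silt = 100 - 30 - 48
Step 4: silt = 22%

22


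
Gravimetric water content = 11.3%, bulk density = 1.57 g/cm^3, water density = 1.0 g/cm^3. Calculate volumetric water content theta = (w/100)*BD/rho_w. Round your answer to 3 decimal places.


Step 1: theta = (w / 100) * BD / rho_w
Step 2: theta = (11.3 / 100) * 1.57 / 1.0
Step 3: theta = 0.113 * 1.57
Step 4: theta = 0.177

0.177


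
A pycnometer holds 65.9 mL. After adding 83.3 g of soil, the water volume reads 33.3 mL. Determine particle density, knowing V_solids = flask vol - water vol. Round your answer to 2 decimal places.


Step 1: Volume of solids = flask volume - water volume with soil
Step 2: V_solids = 65.9 - 33.3 = 32.6 mL
Step 3: Particle density = mass / V_solids = 83.3 / 32.6 = 2.56 g/cm^3

2.56


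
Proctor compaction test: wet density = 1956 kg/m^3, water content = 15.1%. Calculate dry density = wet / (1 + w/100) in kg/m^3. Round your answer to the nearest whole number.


Step 1: Dry density = wet density / (1 + w/100)
Step 2: Dry density = 1956 / (1 + 15.1/100)
Step 3: Dry density = 1956 / 1.151
Step 4: Dry density = 1699 kg/m^3

1699


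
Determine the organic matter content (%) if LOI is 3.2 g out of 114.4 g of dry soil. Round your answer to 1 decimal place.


Step 1: OM% = 100 * LOI / sample mass
Step 2: OM = 100 * 3.2 / 114.4
Step 3: OM = 2.8%

2.8


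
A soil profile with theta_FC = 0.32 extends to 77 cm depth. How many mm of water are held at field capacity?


Step 1: Water (mm) = theta_FC * depth (cm) * 10
Step 2: Water = 0.32 * 77 * 10
Step 3: Water = 246.4 mm

246.4


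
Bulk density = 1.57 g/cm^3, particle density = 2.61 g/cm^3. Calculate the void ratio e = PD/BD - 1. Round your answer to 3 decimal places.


Step 1: e = PD / BD - 1
Step 2: e = 2.61 / 1.57 - 1
Step 3: e = 1.66242 - 1
Step 4: e = 0.662

0.662


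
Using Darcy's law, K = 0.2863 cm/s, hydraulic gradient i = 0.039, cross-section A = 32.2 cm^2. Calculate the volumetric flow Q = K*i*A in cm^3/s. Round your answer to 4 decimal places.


Step 1: Apply Darcy's law: Q = K * i * A
Step 2: Q = 0.2863 * 0.039 * 32.2
Step 3: Q = 0.3595 cm^3/s

0.3595


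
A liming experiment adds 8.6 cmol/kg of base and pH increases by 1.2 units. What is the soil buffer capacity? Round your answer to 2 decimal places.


Step 1: BC = change in base / change in pH
Step 2: BC = 8.6 / 1.2
Step 3: BC = 7.17 cmol/(kg*pH unit)

7.17


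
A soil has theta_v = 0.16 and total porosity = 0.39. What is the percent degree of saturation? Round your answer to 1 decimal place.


Step 1: S = 100 * theta_v / n
Step 2: S = 100 * 0.16 / 0.39
Step 3: S = 41.0%

41.0


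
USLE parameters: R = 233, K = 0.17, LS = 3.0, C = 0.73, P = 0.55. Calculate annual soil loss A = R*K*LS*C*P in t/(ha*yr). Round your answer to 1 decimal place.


Step 1: A = R * K * LS * C * P
Step 2: R * K = 233 * 0.17 = 39.61
Step 3: (R*K) * LS = 39.61 * 3.0 = 118.83
Step 4: * C * P = 118.83 * 0.73 * 0.55 = 47.7
Step 5: A = 47.7 t/(ha*yr)

47.7


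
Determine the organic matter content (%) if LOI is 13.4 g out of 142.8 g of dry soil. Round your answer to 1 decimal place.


Step 1: OM% = 100 * LOI / sample mass
Step 2: OM = 100 * 13.4 / 142.8
Step 3: OM = 9.4%

9.4


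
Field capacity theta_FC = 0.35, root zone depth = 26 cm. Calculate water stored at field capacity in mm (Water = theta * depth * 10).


Step 1: Water (mm) = theta_FC * depth (cm) * 10
Step 2: Water = 0.35 * 26 * 10
Step 3: Water = 91.0 mm

91.0


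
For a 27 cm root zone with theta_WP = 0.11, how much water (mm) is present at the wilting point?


Step 1: Water (mm) = theta_WP * depth * 10
Step 2: Water = 0.11 * 27 * 10
Step 3: Water = 29.7 mm

29.7


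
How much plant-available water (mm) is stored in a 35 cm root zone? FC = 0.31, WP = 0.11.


Step 1: Available water = (FC - WP) * depth * 10
Step 2: AW = (0.31 - 0.11) * 35 * 10
Step 3: AW = 0.2 * 35 * 10
Step 4: AW = 70.0 mm

70.0


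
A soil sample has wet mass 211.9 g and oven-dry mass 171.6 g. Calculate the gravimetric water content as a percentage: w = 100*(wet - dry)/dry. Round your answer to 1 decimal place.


Step 1: Water mass = wet - dry = 211.9 - 171.6 = 40.3 g
Step 2: w = 100 * water mass / dry mass
Step 3: w = 100 * 40.3 / 171.6 = 23.5%

23.5


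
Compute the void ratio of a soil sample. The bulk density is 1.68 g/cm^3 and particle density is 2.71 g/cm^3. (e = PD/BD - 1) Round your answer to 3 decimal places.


Step 1: e = PD / BD - 1
Step 2: e = 2.71 / 1.68 - 1
Step 3: e = 1.6131 - 1
Step 4: e = 0.613

0.613


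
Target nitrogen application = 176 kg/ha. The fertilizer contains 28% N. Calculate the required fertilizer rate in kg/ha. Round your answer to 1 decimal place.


Step 1: Fertilizer rate = target N / (N content / 100)
Step 2: Rate = 176 / (28 / 100)
Step 3: Rate = 176 / 0.28
Step 4: Rate = 628.6 kg/ha

628.6


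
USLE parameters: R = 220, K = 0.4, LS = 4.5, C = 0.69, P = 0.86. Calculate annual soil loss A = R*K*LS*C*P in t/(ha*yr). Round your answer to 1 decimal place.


Step 1: A = R * K * LS * C * P
Step 2: R * K = 220 * 0.4 = 88.0
Step 3: (R*K) * LS = 88.0 * 4.5 = 396.0
Step 4: * C * P = 396.0 * 0.69 * 0.86 = 235.0
Step 5: A = 235.0 t/(ha*yr)

235.0


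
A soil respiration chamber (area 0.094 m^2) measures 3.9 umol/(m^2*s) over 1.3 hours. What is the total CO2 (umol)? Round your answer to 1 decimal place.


Step 1: Convert time to seconds: 1.3 hr * 3600 = 4680.0 s
Step 2: Total = flux * area * time_s
Step 3: Total = 3.9 * 0.094 * 4680.0
Step 4: Total = 1715.7 umol

1715.7


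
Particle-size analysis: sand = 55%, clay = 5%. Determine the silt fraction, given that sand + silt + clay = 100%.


Step 1: sand + silt + clay = 100%
Step 2: silt = 100 - sand - clay
Step 3: silt = 100 - 55 - 5
Step 4: silt = 40%

40


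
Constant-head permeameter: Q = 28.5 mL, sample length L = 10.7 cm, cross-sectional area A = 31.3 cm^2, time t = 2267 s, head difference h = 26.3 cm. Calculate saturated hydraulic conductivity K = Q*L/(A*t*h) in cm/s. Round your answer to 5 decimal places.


Step 1: K = Q * L / (A * t * h)
Step 2: Numerator = 28.5 * 10.7 = 304.95
Step 3: Denominator = 31.3 * 2267 * 26.3 = 1866171.73
Step 4: K = 304.95 / 1866171.73 = 0.00016 cm/s

0.00016


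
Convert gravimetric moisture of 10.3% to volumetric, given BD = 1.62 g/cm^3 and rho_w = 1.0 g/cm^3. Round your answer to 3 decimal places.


Step 1: theta = (w / 100) * BD / rho_w
Step 2: theta = (10.3 / 100) * 1.62 / 1.0
Step 3: theta = 0.103 * 1.62
Step 4: theta = 0.167

0.167


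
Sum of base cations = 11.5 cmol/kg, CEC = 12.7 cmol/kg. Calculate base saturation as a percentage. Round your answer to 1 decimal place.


Step 1: BS = 100 * (sum of bases) / CEC
Step 2: BS = 100 * 11.5 / 12.7
Step 3: BS = 90.6%

90.6


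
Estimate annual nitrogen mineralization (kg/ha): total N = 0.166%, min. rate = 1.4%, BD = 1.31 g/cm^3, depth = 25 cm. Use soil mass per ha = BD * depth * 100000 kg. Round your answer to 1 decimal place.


Step 1: Soil mass per ha = BD * depth * 100000 = 1.31 * 25 * 100000 = 3275000 kg
Step 2: Total N pool = soil mass * N%/100 = 3275000 * 0.166/100 = 5436.5 kg/ha
Step 3: N mineralized = N pool * rate%/100 = 5436.5 * 1.4/100 = 76.1 kg/ha/yr

76.1


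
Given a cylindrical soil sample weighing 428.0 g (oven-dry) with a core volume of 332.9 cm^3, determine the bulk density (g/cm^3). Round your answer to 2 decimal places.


Step 1: Identify the formula: BD = dry mass / volume
Step 2: Substitute values: BD = 428.0 / 332.9
Step 3: BD = 1.29 g/cm^3

1.29


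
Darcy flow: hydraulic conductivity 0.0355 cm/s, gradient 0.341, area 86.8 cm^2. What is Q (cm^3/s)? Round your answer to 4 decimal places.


Step 1: Apply Darcy's law: Q = K * i * A
Step 2: Q = 0.0355 * 0.341 * 86.8
Step 3: Q = 1.0508 cm^3/s

1.0508


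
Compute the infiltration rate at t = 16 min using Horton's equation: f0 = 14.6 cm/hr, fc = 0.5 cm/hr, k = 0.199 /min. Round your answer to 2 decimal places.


Step 1: f = fc + (f0 - fc) * exp(-k * t)
Step 2: exp(-0.199 * 16) = 0.04142
Step 3: f = 0.5 + (14.6 - 0.5) * 0.04142
Step 4: f = 0.5 + 14.1 * 0.04142
Step 5: f = 1.08 cm/hr

1.08


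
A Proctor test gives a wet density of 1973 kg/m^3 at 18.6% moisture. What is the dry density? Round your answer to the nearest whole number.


Step 1: Dry density = wet density / (1 + w/100)
Step 2: Dry density = 1973 / (1 + 18.6/100)
Step 3: Dry density = 1973 / 1.186
Step 4: Dry density = 1664 kg/m^3

1664


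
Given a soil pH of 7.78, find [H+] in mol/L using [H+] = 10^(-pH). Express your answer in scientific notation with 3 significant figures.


Step 1: [H+] = 10^(-pH)
Step 2: [H+] = 10^(-7.78)
Step 3: [H+] = 1.66e-08 mol/L

1.66e-08


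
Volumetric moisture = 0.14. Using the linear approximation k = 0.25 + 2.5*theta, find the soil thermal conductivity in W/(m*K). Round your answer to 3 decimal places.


Step 1: k = 0.25 + 2.5 * theta
Step 2: k = 0.25 + 2.5 * 0.14
Step 3: k = 0.25 + 0.35
Step 4: k = 0.6 W/(m*K)

0.6


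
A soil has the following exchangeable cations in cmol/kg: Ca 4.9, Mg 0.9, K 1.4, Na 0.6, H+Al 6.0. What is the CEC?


Step 1: CEC = Ca + Mg + K + Na + (H+Al)
Step 2: CEC = 4.9 + 0.9 + 1.4 + 0.6 + 6.0
Step 3: CEC = 13.8 cmol/kg

13.8


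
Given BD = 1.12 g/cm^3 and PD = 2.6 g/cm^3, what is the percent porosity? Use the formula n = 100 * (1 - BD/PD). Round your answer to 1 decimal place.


Step 1: Formula: n = 100 * (1 - BD / PD)
Step 2: n = 100 * (1 - 1.12 / 2.6)
Step 3: n = 100 * (1 - 0.43077)
Step 4: n = 56.9%

56.9


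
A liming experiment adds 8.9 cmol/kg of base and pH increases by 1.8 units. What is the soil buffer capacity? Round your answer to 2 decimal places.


Step 1: BC = change in base / change in pH
Step 2: BC = 8.9 / 1.8
Step 3: BC = 4.94 cmol/(kg*pH unit)

4.94


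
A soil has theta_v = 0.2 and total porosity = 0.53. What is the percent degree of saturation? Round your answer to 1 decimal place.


Step 1: S = 100 * theta_v / n
Step 2: S = 100 * 0.2 / 0.53
Step 3: S = 37.7%

37.7


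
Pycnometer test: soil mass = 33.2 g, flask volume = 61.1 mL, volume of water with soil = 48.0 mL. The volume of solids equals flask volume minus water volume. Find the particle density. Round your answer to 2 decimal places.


Step 1: Volume of solids = flask volume - water volume with soil
Step 2: V_solids = 61.1 - 48.0 = 13.1 mL
Step 3: Particle density = mass / V_solids = 33.2 / 13.1 = 2.53 g/cm^3

2.53
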